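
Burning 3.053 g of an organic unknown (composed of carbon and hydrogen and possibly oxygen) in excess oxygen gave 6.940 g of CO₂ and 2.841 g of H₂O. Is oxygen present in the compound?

mol C = 6.940 g CO₂ ÷ 44.009 g/mol = 0.15770 mol
mol H = 2 × 2.841 g H₂O ÷ 18.015 g/mol = 0.31540 mol
C and H account for only 2.2120 g of the 3.053 g sample; the remaining 0.84100 g must be oxygen.

yes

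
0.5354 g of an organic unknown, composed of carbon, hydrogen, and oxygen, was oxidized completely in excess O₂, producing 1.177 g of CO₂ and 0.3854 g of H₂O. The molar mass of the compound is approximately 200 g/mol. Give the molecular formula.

mol C = 1.177 g CO₂ ÷ 44.009 g/mol = 0.026745 mol
mol H = 2 × 0.3854 g H₂O ÷ 18.015 g/mol = 0.042787 mol
mass O = 0.5354 − (0.32123 + 0.043129) = 0.17104 g → mol O = 0.17104 ÷ 15.999 = 0.010691 mol
Divide by the smallest (0.010691 mol): C 2.502, H 4.002, O 1.000
Multiplying each by 2 gives whole numbers: C 5.00, H 8.00, O 2.00
Empirical formula: C5H8O2
Empirical-formula mass = 100.12 g/mol; 200 ÷ 100.12 ≈ 2, so the molecular formula is C10H16O4.

C10H16O4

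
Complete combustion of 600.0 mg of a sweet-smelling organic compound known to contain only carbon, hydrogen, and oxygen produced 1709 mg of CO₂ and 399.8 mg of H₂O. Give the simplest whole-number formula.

mol C = 1.709 g CO₂ ÷ 44.009 g/mol = 0.038833 mol
mol H = 2 × 0.3998 g H₂O ÷ 18.015 g/mol = 0.044385 mol
mass O = 0.6000 − (0.46642 + 0.044740) = 0.088837 g → mol O = 0.088837 ÷ 15.999 = 0.0055527 mol
Divide by the smallest (0.0055527 mol): C 6.994, H 7.994, O 1.000

C7H8O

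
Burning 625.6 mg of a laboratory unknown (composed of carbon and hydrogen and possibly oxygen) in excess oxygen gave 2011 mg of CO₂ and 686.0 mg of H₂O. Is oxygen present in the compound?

no

mol C = 2.011 g CO₂ ÷ 44.009 g/mol = 0.045695 mol
mol H = 2 × 0.6860 g H₂O ÷ 18.015 g/mol = 0.076159 mol
C and H together account for 0.62561 g — essentially the entire 0.6256 g sample — so the compound contains no oxygen.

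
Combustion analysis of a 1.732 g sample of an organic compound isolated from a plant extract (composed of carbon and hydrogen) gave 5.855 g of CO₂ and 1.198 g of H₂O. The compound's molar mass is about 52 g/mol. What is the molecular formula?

mol C = 5.855 g CO₂ ÷ 44.009 g/mol = 0.13304 mol
mol H = 2 × 1.198 g H₂O ÷ 18.015 g/mol = 0.13300 mol
Divide by the smallest (0.13300 mol): C 1.000, H 1.000
Empirical formula: CH
Empirical-formula mass = 13.02 g/mol; 52 ÷ 13.02 ≈ 4, so the molecular formula is C4H4.

C4H4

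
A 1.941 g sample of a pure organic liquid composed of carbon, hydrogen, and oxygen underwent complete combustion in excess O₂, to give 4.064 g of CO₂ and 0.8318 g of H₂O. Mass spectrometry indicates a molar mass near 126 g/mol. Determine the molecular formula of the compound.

mol C = 4.064 g CO₂ ÷ 44.009 g/mol = 0.092345 mol
mol H = 2 × 0.8318 g H₂O ÷ 18.015 g/mol = 0.092345 mol
mass O = 1.941 − (1.1092 + 0.093084) = 0.73876 g → mol O = 0.73876 ÷ 15.999 = 0.046176 mol
Divide by the smallest (0.046176 mol): C 2.000, H 2.000, O 1.000
Empirical formula: C2H2O
Empirical-formula mass = 42.04 g/mol; 126 ÷ 42.04 ≈ 3, so the molecular formula is C6H6O3.

C6H6O3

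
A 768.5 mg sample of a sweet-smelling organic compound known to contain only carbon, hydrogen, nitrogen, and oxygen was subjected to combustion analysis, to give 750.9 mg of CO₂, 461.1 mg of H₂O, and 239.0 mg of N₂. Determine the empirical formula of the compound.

CH3NO

mol C = 0.7509 g CO₂ ÷ 44.009 g/mol = 0.017062 mol
mol H = 2 × 0.4611 g H₂O ÷ 18.015 g/mol = 0.051191 mol
mol N = 2 × 0.2390 g N₂ ÷ 28.014 g/mol = 0.017063 mol
mass O = 0.7685 − (0.20494 + 0.051600 + 0.23900) = 0.27296 g → mol O = 0.27296 ÷ 15.999 = 0.017061 mol
Divide by the smallest (0.017061 mol): C 1.000, H 3.000, N 1.000, O 1.000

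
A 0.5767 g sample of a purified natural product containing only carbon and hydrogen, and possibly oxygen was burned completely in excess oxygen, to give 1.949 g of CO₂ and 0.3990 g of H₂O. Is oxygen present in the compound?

mol C = 1.949 g CO₂ ÷ 44.009 g/mol = 0.044286 mol
mol H = 2 × 0.3990 g H₂O ÷ 18.015 g/mol = 0.044296 mol
C and H together account for 0.57657 g — essentially the entire 0.5767 g sample — so the compound contains no oxygen.

no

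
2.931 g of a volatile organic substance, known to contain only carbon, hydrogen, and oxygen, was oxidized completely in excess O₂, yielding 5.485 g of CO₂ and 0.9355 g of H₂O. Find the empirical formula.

mol C = 5.485 g CO₂ ÷ 44.009 g/mol = 0.12463 mol
mol H = 2 × 0.9355 g H₂O ÷ 18.015 g/mol = 0.10386 mol
mass O = 2.931 − (1.4970 + 0.10469) = 1.3293 g → mol O = 1.3293 ÷ 15.999 = 0.083089 mol
Divide by the smallest (0.083089 mol): C 1.500, H 1.250, O 1.000
Multiplying each by 4 gives whole numbers: C 6.00, H 5.00, O 4.00

C6H5O4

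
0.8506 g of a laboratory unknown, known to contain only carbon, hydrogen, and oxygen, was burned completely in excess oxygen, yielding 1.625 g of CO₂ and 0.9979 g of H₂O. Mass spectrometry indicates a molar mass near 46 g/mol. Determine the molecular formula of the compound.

C2H6O

mol C = 1.625 g CO₂ ÷ 44.009 g/mol = 0.036924 mol
mol H = 2 × 0.9979 g H₂O ÷ 18.015 g/mol = 0.11079 mol
mass O = 0.8506 − (0.44350 + 0.11167) = 0.29543 g → mol O = 0.29543 ÷ 15.999 = 0.018466 mol
Divide by the smallest (0.018466 mol): C 2.000, H 6.000, O 1.000
Empirical formula: C2H6O
Empirical-formula mass = 46.07 g/mol; 46 ÷ 46.07 ≈ 1, so the molecular formula is C2H6O.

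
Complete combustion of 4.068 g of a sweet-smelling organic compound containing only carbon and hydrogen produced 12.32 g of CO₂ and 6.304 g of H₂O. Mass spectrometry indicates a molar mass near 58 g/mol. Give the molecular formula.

mol C = 12.32 g CO₂ ÷ 44.009 g/mol = 0.27994 mol
mol H = 2 × 6.304 g H₂O ÷ 18.015 g/mol = 0.69986 mol
Divide by the smallest (0.27994 mol): C 1.000, H 2.500
Multiplying each by 2 gives whole numbers: C 2.00, H 5.00
Empirical formula: C2H5
Empirical-formula mass = 29.06 g/mol; 58 ÷ 29.06 ≈ 2, so the molecular formula is C4H10.

C4H10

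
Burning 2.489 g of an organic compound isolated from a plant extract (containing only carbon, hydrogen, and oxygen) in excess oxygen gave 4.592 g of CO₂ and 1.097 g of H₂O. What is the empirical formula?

C6H7O4

mol C = 4.592 g CO₂ ÷ 44.009 g/mol = 0.10434 mol
mol H = 2 × 1.097 g H₂O ÷ 18.015 g/mol = 0.12179 mol
mass O = 2.489 − (1.2533 + 0.12276) = 1.1130 g → mol O = 1.1130 ÷ 15.999 = 0.069566 mol
Divide by the smallest (0.069566 mol): C 1.500, H 1.751, O 1.000
Multiplying each by 4 gives whole numbers: C 6.00, H 7.00, O 4.00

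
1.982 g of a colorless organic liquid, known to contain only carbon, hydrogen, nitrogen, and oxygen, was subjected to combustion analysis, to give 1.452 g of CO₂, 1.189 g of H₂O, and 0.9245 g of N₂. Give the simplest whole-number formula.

CH4N2O

mol C = 1.452 g CO₂ ÷ 44.009 g/mol = 0.032993 mol
mol H = 2 × 1.189 g H₂O ÷ 18.015 g/mol = 0.13200 mol
mol N = 2 × 0.9245 g N₂ ÷ 28.014 g/mol = 0.066003 mol
mass O = 1.982 − (0.39628 + 0.13306 + 0.92450) = 0.52816 g → mol O = 0.52816 ÷ 15.999 = 0.033012 mol
Divide by the smallest (0.032993 mol): C 1.000, H 4.001, N 2.000, O 1.001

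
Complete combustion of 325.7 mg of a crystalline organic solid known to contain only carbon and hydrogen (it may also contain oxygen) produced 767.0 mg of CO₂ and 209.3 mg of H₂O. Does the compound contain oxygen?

yes

mol C = 0.7670 g CO₂ ÷ 44.009 g/mol = 0.017428 mol
mol H = 2 × 0.2093 g H₂O ÷ 18.015 g/mol = 0.023236 mol
C and H account for only 0.23275 g of the 0.3257 g sample; the remaining 0.092947 g must be oxygen.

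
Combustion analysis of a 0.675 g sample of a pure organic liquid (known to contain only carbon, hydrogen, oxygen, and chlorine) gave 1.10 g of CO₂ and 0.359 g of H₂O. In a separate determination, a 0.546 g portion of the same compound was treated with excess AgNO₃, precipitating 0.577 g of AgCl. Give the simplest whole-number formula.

mol C = 1.10 g CO₂ ÷ 44.009 g/mol = 0.02499 mol
mol H = 2 × 0.359 g H₂O ÷ 18.015 g/mol = 0.03986 mol
From the AgCl data: mol Cl per gram of compound = (0.577 ÷ 143.318) ÷ 0.546 = 0.007374 mol/g, so in the 0.675 g combustion sample mol Cl = 0.004977 mol
mass O = 0.675 − (0.3002 + 0.04017 + 0.1764) = 0.1582 g → mol O = 0.1582 ÷ 15.999 = 0.009886 mol
Divide by the smallest (0.004977 mol): C 5.022, H 8.008, Cl 1.000, O 1.986

C5H8ClO2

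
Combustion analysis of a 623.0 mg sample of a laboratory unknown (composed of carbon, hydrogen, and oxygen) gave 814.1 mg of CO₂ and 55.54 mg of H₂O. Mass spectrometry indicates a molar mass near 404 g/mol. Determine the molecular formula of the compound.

mol C = 0.8141 g CO₂ ÷ 44.009 g/mol = 0.018498 mol
mol H = 2 × 0.05554 g H₂O ÷ 18.015 g/mol = 0.0061660 mol
mass O = 0.6230 − (0.22219 + 0.0062153) = 0.39460 g → mol O = 0.39460 ÷ 15.999 = 0.024664 mol
Divide by the smallest (0.0061660 mol): C 3.000, H 1.000, O 4.000
Empirical formula: C3HO4
Empirical-formula mass = 101.04 g/mol; 404 ÷ 101.04 ≈ 4, so the molecular formula is C12H4O16.

C12H4O16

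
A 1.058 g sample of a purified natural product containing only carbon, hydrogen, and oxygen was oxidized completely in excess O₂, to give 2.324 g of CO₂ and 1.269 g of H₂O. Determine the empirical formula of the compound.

mol C = 2.324 g CO₂ ÷ 44.009 g/mol = 0.052807 mol
mol H = 2 × 1.269 g H₂O ÷ 18.015 g/mol = 0.14088 mol
mass O = 1.058 − (0.63427 + 0.14201) = 0.28172 g → mol O = 0.28172 ÷ 15.999 = 0.017609 mol
Divide by the smallest (0.017609 mol): C 2.999, H 8.001, O 1.000

C3H8O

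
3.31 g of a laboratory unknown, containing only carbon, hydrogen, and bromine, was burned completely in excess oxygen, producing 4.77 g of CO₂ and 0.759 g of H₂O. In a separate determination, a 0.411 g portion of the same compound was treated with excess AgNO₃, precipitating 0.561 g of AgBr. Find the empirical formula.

C9H7Br2

mol C = 4.77 g CO₂ ÷ 44.009 g/mol = 0.1084 mol
mol H = 2 × 0.759 g H₂O ÷ 18.015 g/mol = 0.08426 mol
From the AgBr data: mol Br per gram of compound = (0.561 ÷ 187.772) ÷ 0.411 = 0.007269 mol/g, so in the 3.31 g combustion sample mol Br = 0.02406 mol
Divide by the smallest (0.02406 mol): C 4.505, H 3.502, Br 1.000
Multiplying each by 2 gives whole numbers: C 9.01, H 7.00, Br 2.00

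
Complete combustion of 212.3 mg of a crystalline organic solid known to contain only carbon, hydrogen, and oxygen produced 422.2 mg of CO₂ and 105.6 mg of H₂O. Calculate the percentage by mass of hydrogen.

5.57%

mol C = 0.4222 g CO₂ ÷ 44.009 g/mol = 0.0095935 mol
mol H = 2 × 0.1056 g H₂O ÷ 18.015 g/mol = 0.011724 mol
mass O = 0.2123 − (0.11523 + 0.011817) = 0.085255 g → mol O = 0.085255 ÷ 15.999 = 0.0053288 mol
mass % H = 0.011817 g ÷ 0.2123 g × 100%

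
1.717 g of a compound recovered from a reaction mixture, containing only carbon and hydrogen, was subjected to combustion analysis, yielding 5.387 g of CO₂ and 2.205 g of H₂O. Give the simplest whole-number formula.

mol C = 5.387 g CO₂ ÷ 44.009 g/mol = 0.12241 mol
mol H = 2 × 2.205 g H₂O ÷ 18.015 g/mol = 0.24480 mol
Divide by the smallest (0.12241 mol): C 1.000, H 2.000

CH2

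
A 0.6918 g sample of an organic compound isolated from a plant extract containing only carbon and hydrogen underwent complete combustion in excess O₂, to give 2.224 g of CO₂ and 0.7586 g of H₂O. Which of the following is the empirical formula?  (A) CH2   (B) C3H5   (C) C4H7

mol C = 2.224 g CO₂ ÷ 44.009 g/mol = 0.050535 mol
mol H = 2 × 0.7586 g H₂O ÷ 18.015 g/mol = 0.084219 mol
Divide by the smallest (0.050535 mol): C 1.000, H 1.667
Multiplying each by 3 gives whole numbers: C 3.00, H 5.00

(B) C3H5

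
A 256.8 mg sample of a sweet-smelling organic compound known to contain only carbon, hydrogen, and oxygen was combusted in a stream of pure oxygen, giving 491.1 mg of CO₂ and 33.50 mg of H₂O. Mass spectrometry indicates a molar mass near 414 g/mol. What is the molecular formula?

C18H6O12

mol C = 0.4911 g CO₂ ÷ 44.009 g/mol = 0.011159 mol
mol H = 2 × 0.03350 g H₂O ÷ 18.015 g/mol = 0.0037191 mol
mass O = 0.2568 − (0.13403 + 0.0037489) = 0.11902 g → mol O = 0.11902 ÷ 15.999 = 0.0074392 mol
Divide by the smallest (0.0037191 mol): C 3.000, H 1.000, O 2.000
Empirical formula: C3HO2
Empirical-formula mass = 69.04 g/mol; 414 ÷ 69.04 ≈ 6, so the molecular formula is C18H6O12.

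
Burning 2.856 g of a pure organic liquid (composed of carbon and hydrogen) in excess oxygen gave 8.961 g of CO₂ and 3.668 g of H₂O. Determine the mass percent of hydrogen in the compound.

14.37%

mol C = 8.961 g CO₂ ÷ 44.009 g/mol = 0.20362 mol
mol H = 2 × 3.668 g H₂O ÷ 18.015 g/mol = 0.40722 mol
mass % H = 0.41047 g ÷ 2.856 g × 100%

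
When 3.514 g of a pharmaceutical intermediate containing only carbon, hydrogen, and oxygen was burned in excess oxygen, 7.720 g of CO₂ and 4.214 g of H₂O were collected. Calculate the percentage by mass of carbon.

mol C = 7.720 g CO₂ ÷ 44.009 g/mol = 0.17542 mol
mol H = 2 × 4.214 g H₂O ÷ 18.015 g/mol = 0.46783 mol
mass O = 3.514 − (2.1070 + 0.47158) = 0.93547 g → mol O = 0.93547 ÷ 15.999 = 0.058471 mol
mass % C = 2.1070 g ÷ 3.514 g × 100%

59.96%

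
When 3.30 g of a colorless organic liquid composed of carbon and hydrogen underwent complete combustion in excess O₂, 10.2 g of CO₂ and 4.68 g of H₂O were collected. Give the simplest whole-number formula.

C4H9

mol C = 10.2 g CO₂ ÷ 44.009 g/mol = 0.2318 mol
mol H = 2 × 4.68 g H₂O ÷ 18.015 g/mol = 0.5196 mol
Divide by the smallest (0.2318 mol): C 1.000, H 2.242
Multiplying each by 4 gives whole numbers: C 4.00, H 8.97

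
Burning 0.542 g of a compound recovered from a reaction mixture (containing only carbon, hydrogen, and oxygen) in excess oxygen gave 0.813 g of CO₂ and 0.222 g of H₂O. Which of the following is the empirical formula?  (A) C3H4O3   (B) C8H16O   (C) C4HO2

mol C = 0.813 g CO₂ ÷ 44.009 g/mol = 0.01847 mol
mol H = 2 × 0.222 g H₂O ÷ 18.015 g/mol = 0.02465 mol
mass O = 0.542 − (0.2219 + 0.02484) = 0.2953 g → mol O = 0.2953 ÷ 15.999 = 0.01846 mol
Divide by the smallest (0.01846 mol): C 1.001, H 1.335, O 1.000
Multiplying each by 3 gives whole numbers: C 3.00, H 4.01, O 3.00

(A) C3H4O3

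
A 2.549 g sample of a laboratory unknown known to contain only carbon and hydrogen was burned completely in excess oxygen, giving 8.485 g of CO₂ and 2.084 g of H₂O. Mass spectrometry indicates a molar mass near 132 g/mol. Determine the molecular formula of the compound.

mol C = 8.485 g CO₂ ÷ 44.009 g/mol = 0.19280 mol
mol H = 2 × 2.084 g H₂O ÷ 18.015 g/mol = 0.23136 mol
Divide by the smallest (0.19280 mol): C 1.000, H 1.200
Multiplying each by 5 gives whole numbers: C 5.00, H 6.00
Empirical formula: C5H6
Empirical-formula mass = 66.10 g/mol; 132 ÷ 66.10 ≈ 2, so the molecular formula is C10H12.

C10H12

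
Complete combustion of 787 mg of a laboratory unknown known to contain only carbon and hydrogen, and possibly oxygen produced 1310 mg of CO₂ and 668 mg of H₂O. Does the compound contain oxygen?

yes

mol C = 1.31 g CO₂ ÷ 44.009 g/mol = 0.02977 mol
mol H = 2 × 0.668 g H₂O ÷ 18.015 g/mol = 0.07416 mol
C and H account for only 0.4323 g of the 0.787 g sample; the remaining 0.3547 g must be oxygen.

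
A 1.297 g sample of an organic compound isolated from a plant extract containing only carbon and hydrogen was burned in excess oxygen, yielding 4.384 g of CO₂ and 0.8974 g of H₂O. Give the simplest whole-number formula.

mol C = 4.384 g CO₂ ÷ 44.009 g/mol = 0.099616 mol
mol H = 2 × 0.8974 g H₂O ÷ 18.015 g/mol = 0.099628 mol
Divide by the smallest (0.099616 mol): C 1.000, H 1.000

CH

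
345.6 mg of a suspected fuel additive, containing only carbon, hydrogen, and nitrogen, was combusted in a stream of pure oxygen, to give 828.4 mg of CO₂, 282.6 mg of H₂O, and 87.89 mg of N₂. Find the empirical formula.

mol C = 0.8284 g CO₂ ÷ 44.009 g/mol = 0.018823 mol
mol H = 2 × 0.2826 g H₂O ÷ 18.015 g/mol = 0.031374 mol
mol N = 2 × 0.08789 g N₂ ÷ 28.014 g/mol = 0.0062747 mol
Divide by the smallest (0.0062747 mol): C 3.000, H 5.000, N 1.000

C3H5N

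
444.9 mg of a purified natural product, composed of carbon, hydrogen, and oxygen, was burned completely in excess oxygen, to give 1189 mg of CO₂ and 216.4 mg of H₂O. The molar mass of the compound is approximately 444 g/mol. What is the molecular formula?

mol C = 1.189 g CO₂ ÷ 44.009 g/mol = 0.027017 mol
mol H = 2 × 0.2164 g H₂O ÷ 18.015 g/mol = 0.024024 mol
mass O = 0.4449 − (0.32450 + 0.024217) = 0.096180 g → mol O = 0.096180 ÷ 15.999 = 0.0060116 mol
Divide by the smallest (0.0060116 mol): C 4.494, H 3.996, O 1.000
Multiplying each by 2 gives whole numbers: C 8.99, H 7.99, O 2.00
Empirical formula: C9H8O2
Empirical-formula mass = 148.16 g/mol; 444 ÷ 148.16 ≈ 3, so the molecular formula is C27H24O6.

C27H24O6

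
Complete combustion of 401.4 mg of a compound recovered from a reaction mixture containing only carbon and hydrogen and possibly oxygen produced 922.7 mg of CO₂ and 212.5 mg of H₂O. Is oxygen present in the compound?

mol C = 0.9227 g CO₂ ÷ 44.009 g/mol = 0.020966 mol
mol H = 2 × 0.2125 g H₂O ÷ 18.015 g/mol = 0.023591 mol
C and H account for only 0.27560 g of the 0.4014 g sample; the remaining 0.12580 g must be oxygen.

yes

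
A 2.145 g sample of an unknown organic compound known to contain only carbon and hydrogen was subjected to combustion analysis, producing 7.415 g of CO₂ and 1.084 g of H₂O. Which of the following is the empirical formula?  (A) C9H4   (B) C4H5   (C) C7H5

mol C = 7.415 g CO₂ ÷ 44.009 g/mol = 0.16849 mol
mol H = 2 × 1.084 g H₂O ÷ 18.015 g/mol = 0.12034 mol
Divide by the smallest (0.12034 mol): C 1.400, H 1.000
Multiplying each by 5 gives whole numbers: C 7.00, H 5.00

(C) C7H5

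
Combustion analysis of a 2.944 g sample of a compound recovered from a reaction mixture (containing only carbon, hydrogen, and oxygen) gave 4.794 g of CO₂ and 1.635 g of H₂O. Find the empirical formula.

mol C = 4.794 g CO₂ ÷ 44.009 g/mol = 0.10893 mol
mol H = 2 × 1.635 g H₂O ÷ 18.015 g/mol = 0.18152 mol
mass O = 2.944 − (1.3084 + 0.18297) = 1.4526 g → mol O = 1.4526 ÷ 15.999 = 0.090796 mol
Divide by the smallest (0.090796 mol): C 1.200, H 1.999, O 1.000
Multiplying each by 5 gives whole numbers: C 6.00, H 10.00, O 5.00

C6H10O5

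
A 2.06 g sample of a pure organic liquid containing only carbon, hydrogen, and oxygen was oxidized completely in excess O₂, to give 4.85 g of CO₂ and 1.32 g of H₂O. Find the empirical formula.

C3H4O

mol C = 4.85 g CO₂ ÷ 44.009 g/mol = 0.1102 mol
mol H = 2 × 1.32 g H₂O ÷ 18.015 g/mol = 0.1465 mol
mass O = 2.06 − (1.324 + 0.1477) = 0.5886 g → mol O = 0.5886 ÷ 15.999 = 0.03679 mol
Divide by the smallest (0.03679 mol): C 2.995, H 3.983, O 1.000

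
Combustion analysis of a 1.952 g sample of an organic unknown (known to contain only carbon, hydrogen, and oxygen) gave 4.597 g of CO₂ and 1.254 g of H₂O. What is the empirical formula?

C3H4O

mol C = 4.597 g CO₂ ÷ 44.009 g/mol = 0.10446 mol
mol H = 2 × 1.254 g H₂O ÷ 18.015 g/mol = 0.13922 mol
mass O = 1.952 − (1.2546 + 0.14033) = 0.55705 g → mol O = 0.55705 ÷ 15.999 = 0.034818 mol
Divide by the smallest (0.034818 mol): C 3.000, H 3.998, O 1.000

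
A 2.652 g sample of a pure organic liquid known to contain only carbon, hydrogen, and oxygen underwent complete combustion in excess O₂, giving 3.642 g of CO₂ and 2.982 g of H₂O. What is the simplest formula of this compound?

mol C = 3.642 g CO₂ ÷ 44.009 g/mol = 0.082756 mol
mol H = 2 × 2.982 g H₂O ÷ 18.015 g/mol = 0.33106 mol
mass O = 2.652 − (0.99398 + 0.33371) = 1.3243 g → mol O = 1.3243 ÷ 15.999 = 0.082775 mol
Divide by the smallest (0.082756 mol): C 1.000, H 4.000, O 1.000

CH4O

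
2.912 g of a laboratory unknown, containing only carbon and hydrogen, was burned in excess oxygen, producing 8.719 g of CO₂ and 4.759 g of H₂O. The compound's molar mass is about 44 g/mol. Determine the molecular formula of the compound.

mol C = 8.719 g CO₂ ÷ 44.009 g/mol = 0.19812 mol
mol H = 2 × 4.759 g H₂O ÷ 18.015 g/mol = 0.52834 mol
Divide by the smallest (0.19812 mol): C 1.000, H 2.667
Multiplying each by 3 gives whole numbers: C 3.00, H 8.00
Empirical formula: C3H8
Empirical-formula mass = 44.10 g/mol; 44 ÷ 44.10 ≈ 1, so the molecular formula is C3H8.

C3H8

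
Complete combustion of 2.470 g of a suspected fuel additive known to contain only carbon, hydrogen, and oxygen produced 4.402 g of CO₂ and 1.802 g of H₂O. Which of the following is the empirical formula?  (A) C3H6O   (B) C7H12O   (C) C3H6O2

(C) C3H6O2

mol C = 4.402 g CO₂ ÷ 44.009 g/mol = 0.10002 mol
mol H = 2 × 1.802 g H₂O ÷ 18.015 g/mol = 0.20006 mol
mass O = 2.470 − (1.2014 + 0.20166) = 1.0669 g → mol O = 1.0669 ÷ 15.999 = 0.066688 mol
Divide by the smallest (0.066688 mol): C 1.500, H 3.000, O 1.000
Multiplying each by 2 gives whole numbers: C 3.00, H 6.00, O 2.00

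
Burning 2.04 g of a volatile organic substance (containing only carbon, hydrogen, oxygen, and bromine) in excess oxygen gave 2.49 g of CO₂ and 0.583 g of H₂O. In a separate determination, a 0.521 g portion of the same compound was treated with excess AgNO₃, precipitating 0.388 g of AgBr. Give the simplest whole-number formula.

C7H8BrO5

mol C = 2.49 g CO₂ ÷ 44.009 g/mol = 0.05658 mol
mol H = 2 × 0.583 g H₂O ÷ 18.015 g/mol = 0.06472 mol
From the AgBr data: mol Br per gram of compound = (0.388 ÷ 187.772) ÷ 0.521 = 0.003966 mol/g, so in the 2.04 g combustion sample mol Br = 0.008091 mol
mass O = 2.04 − (0.6796 + 0.06524 + 0.6465) = 0.6487 g → mol O = 0.6487 ÷ 15.999 = 0.04055 mol
Divide by the smallest (0.008091 mol): C 6.993, H 8.000, Br 1.000, O 5.011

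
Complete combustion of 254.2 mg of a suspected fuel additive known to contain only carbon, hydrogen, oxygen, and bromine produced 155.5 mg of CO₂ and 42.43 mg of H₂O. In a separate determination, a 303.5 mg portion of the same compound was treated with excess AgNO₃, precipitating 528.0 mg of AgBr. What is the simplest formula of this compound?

C3H4Br2O

mol C = 0.1555 g CO₂ ÷ 44.009 g/mol = 0.0035334 mol
mol H = 2 × 0.04243 g H₂O ÷ 18.015 g/mol = 0.0047105 mol
From the AgBr data: mol Br per gram of compound = (0.5280 ÷ 187.772) ÷ 0.3035 = 0.0092650 mol/g, so in the 0.2542 g combustion sample mol Br = 0.0023552 mol
mass O = 0.2542 − (0.042439 + 0.0047482 + 0.18819) = 0.018826 g → mol O = 0.018826 ÷ 15.999 = 0.0011767 mol
Divide by the smallest (0.0011767 mol): C 3.003, H 4.003, Br 2.001, O 1.000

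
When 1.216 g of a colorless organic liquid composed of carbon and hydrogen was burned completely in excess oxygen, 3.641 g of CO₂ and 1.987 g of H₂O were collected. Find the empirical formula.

mol C = 3.641 g CO₂ ÷ 44.009 g/mol = 0.082733 mol
mol H = 2 × 1.987 g H₂O ÷ 18.015 g/mol = 0.22059 mol
Divide by the smallest (0.082733 mol): C 1.000, H 2.666
Multiplying each by 3 gives whole numbers: C 3.00, H 8.00

C3H8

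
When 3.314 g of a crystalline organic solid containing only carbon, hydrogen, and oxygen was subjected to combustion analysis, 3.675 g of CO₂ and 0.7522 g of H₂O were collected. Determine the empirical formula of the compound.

mol C = 3.675 g CO₂ ÷ 44.009 g/mol = 0.083506 mol
mol H = 2 × 0.7522 g H₂O ÷ 18.015 g/mol = 0.083508 mol
mass O = 3.314 − (1.0030 + 0.084176) = 2.2268 g → mol O = 2.2268 ÷ 15.999 = 0.13919 mol
Divide by the smallest (0.083506 mol): C 1.000, H 1.000, O 1.667
Multiplying each by 3 gives whole numbers: C 3.00, H 3.00, O 5.00

C3H3O5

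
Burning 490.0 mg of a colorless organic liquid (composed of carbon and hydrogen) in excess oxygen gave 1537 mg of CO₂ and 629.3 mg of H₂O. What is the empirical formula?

mol C = 1.537 g CO₂ ÷ 44.009 g/mol = 0.034925 mol
mol H = 2 × 0.6293 g H₂O ÷ 18.015 g/mol = 0.069864 mol
Divide by the smallest (0.034925 mol): C 1.000, H 2.000

CH2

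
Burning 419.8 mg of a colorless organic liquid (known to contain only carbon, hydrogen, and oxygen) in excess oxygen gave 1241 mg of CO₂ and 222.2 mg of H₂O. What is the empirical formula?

mol C = 1.241 g CO₂ ÷ 44.009 g/mol = 0.028199 mol
mol H = 2 × 0.2222 g H₂O ÷ 18.015 g/mol = 0.024668 mol
mass O = 0.4198 − (0.33870 + 0.024866) = 0.056239 g → mol O = 0.056239 ÷ 15.999 = 0.0035151 mol
Divide by the smallest (0.0035151 mol): C 8.022, H 7.018, O 1.000

C8H7O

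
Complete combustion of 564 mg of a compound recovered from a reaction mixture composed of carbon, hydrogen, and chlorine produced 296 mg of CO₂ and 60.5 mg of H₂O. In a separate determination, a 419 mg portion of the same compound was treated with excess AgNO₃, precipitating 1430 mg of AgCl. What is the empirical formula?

CHCl2

mol C = 0.296 g CO₂ ÷ 44.009 g/mol = 0.006726 mol
mol H = 2 × 0.0605 g H₂O ÷ 18.015 g/mol = 0.006717 mol
From the AgCl data: mol Cl per gram of compound = (1.43 ÷ 143.318) ÷ 0.419 = 0.02381 mol/g, so in the 0.564 g combustion sample mol Cl = 0.01343 mol
Divide by the smallest (0.006717 mol): C 1.001, H 1.000, Cl 2.000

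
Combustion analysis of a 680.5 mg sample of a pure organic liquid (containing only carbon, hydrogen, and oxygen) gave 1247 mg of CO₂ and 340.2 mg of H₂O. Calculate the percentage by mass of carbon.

mol C = 1.247 g CO₂ ÷ 44.009 g/mol = 0.028335 mol
mol H = 2 × 0.3402 g H₂O ÷ 18.015 g/mol = 0.037769 mol
mass O = 0.6805 − (0.34033 + 0.038071) = 0.30210 g → mol O = 0.30210 ÷ 15.999 = 0.018882 mol
mass % C = 0.34033 g ÷ 0.6805 g × 100%

50.01%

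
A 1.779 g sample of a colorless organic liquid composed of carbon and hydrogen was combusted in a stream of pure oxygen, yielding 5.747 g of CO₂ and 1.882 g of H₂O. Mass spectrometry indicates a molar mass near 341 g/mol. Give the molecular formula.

mol C = 5.747 g CO₂ ÷ 44.009 g/mol = 0.13059 mol
mol H = 2 × 1.882 g H₂O ÷ 18.015 g/mol = 0.20894 mol
Divide by the smallest (0.13059 mol): C 1.000, H 1.600
Multiplying each by 5 gives whole numbers: C 5.00, H 8.00
Empirical formula: C5H8
Empirical-formula mass = 68.12 g/mol; 341 ÷ 68.12 ≈ 5, so the molecular formula is C25H40.

C25H40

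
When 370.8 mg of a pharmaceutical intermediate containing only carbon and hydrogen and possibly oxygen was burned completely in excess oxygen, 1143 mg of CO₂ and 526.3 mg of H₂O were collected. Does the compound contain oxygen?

mol C = 1.143 g CO₂ ÷ 44.009 g/mol = 0.025972 mol
mol H = 2 × 0.5263 g H₂O ÷ 18.015 g/mol = 0.058429 mol
C and H together account for 0.37085 g — essentially the entire 0.3708 g sample — so the compound contains no oxygen.

no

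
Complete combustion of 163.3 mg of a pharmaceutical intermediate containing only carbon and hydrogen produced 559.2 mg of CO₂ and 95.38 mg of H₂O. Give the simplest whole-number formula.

mol C = 0.5592 g CO₂ ÷ 44.009 g/mol = 0.012706 mol
mol H = 2 × 0.09538 g H₂O ÷ 18.015 g/mol = 0.010589 mol
Divide by the smallest (0.010589 mol): C 1.200, H 1.000
Multiplying each by 5 gives whole numbers: C 6.00, H 5.00

C6H5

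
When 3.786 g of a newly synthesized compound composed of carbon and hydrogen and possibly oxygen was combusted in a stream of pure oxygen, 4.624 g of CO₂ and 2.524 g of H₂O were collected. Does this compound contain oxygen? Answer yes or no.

yes

mol C = 4.624 g CO₂ ÷ 44.009 g/mol = 0.10507 mol
mol H = 2 × 2.524 g H₂O ÷ 18.015 g/mol = 0.28021 mol
C and H account for only 1.5444 g of the 3.786 g sample; the remaining 2.2416 g must be oxygen.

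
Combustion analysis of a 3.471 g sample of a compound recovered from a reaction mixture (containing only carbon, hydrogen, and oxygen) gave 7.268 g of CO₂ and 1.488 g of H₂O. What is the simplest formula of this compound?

mol C = 7.268 g CO₂ ÷ 44.009 g/mol = 0.16515 mol
mol H = 2 × 1.488 g H₂O ÷ 18.015 g/mol = 0.16520 mol
mass O = 3.471 − (1.9836 + 0.16652) = 1.3209 g → mol O = 1.3209 ÷ 15.999 = 0.082561 mol
Divide by the smallest (0.082561 mol): C 2.000, H 2.001, O 1.000

C2H2O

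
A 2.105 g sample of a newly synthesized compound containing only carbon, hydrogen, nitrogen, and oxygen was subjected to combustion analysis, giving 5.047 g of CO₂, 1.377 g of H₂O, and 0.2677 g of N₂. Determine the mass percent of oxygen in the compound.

mol C = 5.047 g CO₂ ÷ 44.009 g/mol = 0.11468 mol
mol H = 2 × 1.377 g H₂O ÷ 18.015 g/mol = 0.15287 mol
mol N = 2 × 0.2677 g N₂ ÷ 28.014 g/mol = 0.019112 mol
mass O = 2.105 − (1.3774 + 0.15410 + 0.26770) = 0.30577 g → mol O = 0.30577 ÷ 15.999 = 0.019112 mol
mass % O = 0.30577 g ÷ 2.105 g × 100%

14.53%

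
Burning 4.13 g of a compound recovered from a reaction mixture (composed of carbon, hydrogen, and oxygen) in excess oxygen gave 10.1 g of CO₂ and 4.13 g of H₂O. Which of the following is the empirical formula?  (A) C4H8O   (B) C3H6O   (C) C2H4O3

mol C = 10.1 g CO₂ ÷ 44.009 g/mol = 0.2295 mol
mol H = 2 × 4.13 g H₂O ÷ 18.015 g/mol = 0.4585 mol
mass O = 4.13 − (2.757 + 0.4622) = 0.9113 g → mol O = 0.9113 ÷ 15.999 = 0.05696 mol
Divide by the smallest (0.05696 mol): C 4.029, H 8.049, O 1.000

(A) C4H8O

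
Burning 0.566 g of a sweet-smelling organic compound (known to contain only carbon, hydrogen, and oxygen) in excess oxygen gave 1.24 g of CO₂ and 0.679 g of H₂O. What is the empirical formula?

C3H8O

mol C = 1.24 g CO₂ ÷ 44.009 g/mol = 0.02818 mol
mol H = 2 × 0.679 g H₂O ÷ 18.015 g/mol = 0.07538 mol
mass O = 0.566 − (0.3384 + 0.07598) = 0.1516 g → mol O = 0.1516 ÷ 15.999 = 0.009475 mol
Divide by the smallest (0.009475 mol): C 2.974, H 7.956, O 1.000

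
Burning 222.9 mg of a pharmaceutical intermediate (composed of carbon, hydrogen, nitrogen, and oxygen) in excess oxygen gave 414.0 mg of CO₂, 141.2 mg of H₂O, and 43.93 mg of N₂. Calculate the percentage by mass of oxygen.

mol C = 0.4140 g CO₂ ÷ 44.009 g/mol = 0.0094072 mol
mol H = 2 × 0.1412 g H₂O ÷ 18.015 g/mol = 0.015676 mol
mol N = 2 × 0.04393 g N₂ ÷ 28.014 g/mol = 0.0031363 mol
mass O = 0.2229 − (0.11299 + 0.015801 + 0.043930) = 0.050179 g → mol O = 0.050179 ÷ 15.999 = 0.0031364 mol
mass % O = 0.050179 g ÷ 0.2229 g × 100%

22.51%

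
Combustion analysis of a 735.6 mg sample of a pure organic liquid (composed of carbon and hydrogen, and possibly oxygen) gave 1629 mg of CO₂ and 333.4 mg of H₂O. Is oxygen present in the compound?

yes

mol C = 1.629 g CO₂ ÷ 44.009 g/mol = 0.037015 mol
mol H = 2 × 0.3334 g H₂O ÷ 18.015 g/mol = 0.037014 mol
C and H account for only 0.48190 g of the 0.7356 g sample; the remaining 0.25370 g must be oxygen.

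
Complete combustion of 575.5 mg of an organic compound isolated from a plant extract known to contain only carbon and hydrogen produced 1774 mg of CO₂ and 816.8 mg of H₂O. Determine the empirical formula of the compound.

C4H9

mol C = 1.774 g CO₂ ÷ 44.009 g/mol = 0.040310 mol
mol H = 2 × 0.8168 g H₂O ÷ 18.015 g/mol = 0.090680 mol
Divide by the smallest (0.040310 mol): C 1.000, H 2.250
Multiplying each by 4 gives whole numbers: C 4.00, H 9.00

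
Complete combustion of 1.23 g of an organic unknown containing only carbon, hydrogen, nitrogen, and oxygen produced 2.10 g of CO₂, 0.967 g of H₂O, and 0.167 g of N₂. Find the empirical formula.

mol C = 2.10 g CO₂ ÷ 44.009 g/mol = 0.04772 mol
mol H = 2 × 0.967 g H₂O ÷ 18.015 g/mol = 0.1074 mol
mol N = 2 × 0.167 g N₂ ÷ 28.014 g/mol = 0.01192 mol
mass O = 1.23 − (0.5731 + 0.1082 + 0.1670) = 0.3817 g → mol O = 0.3817 ÷ 15.999 = 0.02385 mol
Divide by the smallest (0.01192 mol): C 4.002, H 9.004, N 1.000, O 2.001

C4H9NO2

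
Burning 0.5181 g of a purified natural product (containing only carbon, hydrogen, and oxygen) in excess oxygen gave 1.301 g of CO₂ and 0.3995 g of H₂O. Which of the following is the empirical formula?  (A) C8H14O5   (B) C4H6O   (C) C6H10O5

mol C = 1.301 g CO₂ ÷ 44.009 g/mol = 0.029562 mol
mol H = 2 × 0.3995 g H₂O ÷ 18.015 g/mol = 0.044352 mol
mass O = 0.5181 − (0.35507 + 0.044707) = 0.11832 g → mol O = 0.11832 ÷ 15.999 = 0.0073956 mol
Divide by the smallest (0.0073956 mol): C 3.997, H 5.997, O 1.000

(B) C4H6O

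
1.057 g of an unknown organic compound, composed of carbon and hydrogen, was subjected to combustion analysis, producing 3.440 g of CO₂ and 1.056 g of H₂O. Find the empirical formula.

mol C = 3.440 g CO₂ ÷ 44.009 g/mol = 0.078166 mol
mol H = 2 × 1.056 g H₂O ÷ 18.015 g/mol = 0.11724 mol
Divide by the smallest (0.078166 mol): C 1.000, H 1.500
Multiplying each by 2 gives whole numbers: C 2.00, H 3.00

C2H3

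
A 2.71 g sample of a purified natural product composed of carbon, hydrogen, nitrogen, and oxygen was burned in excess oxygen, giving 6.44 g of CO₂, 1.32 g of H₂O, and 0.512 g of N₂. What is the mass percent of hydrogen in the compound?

mol C = 6.44 g CO₂ ÷ 44.009 g/mol = 0.1463 mol
mol H = 2 × 1.32 g H₂O ÷ 18.015 g/mol = 0.1465 mol
mol N = 2 × 0.512 g N₂ ÷ 28.014 g/mol = 0.03655 mol
mass O = 2.71 − (1.758 + 0.1477 + 0.5120) = 0.2927 g → mol O = 0.2927 ÷ 15.999 = 0.01829 mol
mass % H = 0.1477 g ÷ 2.71 g × 100%

5.5%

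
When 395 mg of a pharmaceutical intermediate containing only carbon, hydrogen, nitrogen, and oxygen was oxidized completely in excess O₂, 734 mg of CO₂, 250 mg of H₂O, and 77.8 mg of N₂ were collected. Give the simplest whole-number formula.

mol C = 0.734 g CO₂ ÷ 44.009 g/mol = 0.01668 mol
mol H = 2 × 0.250 g H₂O ÷ 18.015 g/mol = 0.02775 mol
mol N = 2 × 0.0778 g N₂ ÷ 28.014 g/mol = 0.005554 mol
mass O = 0.395 − (0.2003 + 0.02798 + 0.07780) = 0.08890 g → mol O = 0.08890 ÷ 15.999 = 0.005557 mol
Divide by the smallest (0.005554 mol): C 3.003, H 4.997, N 1.000, O 1.000

C3H5NO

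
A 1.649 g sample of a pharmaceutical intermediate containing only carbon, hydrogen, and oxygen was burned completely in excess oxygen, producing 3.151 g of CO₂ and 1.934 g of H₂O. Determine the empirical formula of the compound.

mol C = 3.151 g CO₂ ÷ 44.009 g/mol = 0.071599 mol
mol H = 2 × 1.934 g H₂O ÷ 18.015 g/mol = 0.21471 mol
mass O = 1.649 − (0.85998 + 0.21643) = 0.57260 g → mol O = 0.57260 ÷ 15.999 = 0.035790 mol
Divide by the smallest (0.035790 mol): C 2.001, H 5.999, O 1.000

C2H6O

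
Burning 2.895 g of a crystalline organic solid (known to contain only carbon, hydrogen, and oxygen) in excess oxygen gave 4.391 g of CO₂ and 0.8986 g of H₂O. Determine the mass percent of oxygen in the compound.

55.13%

mol C = 4.391 g CO₂ ÷ 44.009 g/mol = 0.099775 mol
mol H = 2 × 0.8986 g H₂O ÷ 18.015 g/mol = 0.099761 mol
mass O = 2.895 − (1.1984 + 0.10056) = 1.5960 g → mol O = 1.5960 ÷ 15.999 = 0.099759 mol
mass % O = 1.5960 g ÷ 2.895 g × 100%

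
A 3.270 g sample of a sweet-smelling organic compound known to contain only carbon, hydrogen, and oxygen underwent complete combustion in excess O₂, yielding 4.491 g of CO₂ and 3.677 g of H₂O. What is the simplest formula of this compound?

CH4O

mol C = 4.491 g CO₂ ÷ 44.009 g/mol = 0.10205 mol
mol H = 2 × 3.677 g H₂O ÷ 18.015 g/mol = 0.40822 mol
mass O = 3.270 − (1.2257 + 0.41148) = 1.6328 g → mol O = 1.6328 ÷ 15.999 = 0.10206 mol
Divide by the smallest (0.10205 mol): C 1.000, H 4.000, O 1.000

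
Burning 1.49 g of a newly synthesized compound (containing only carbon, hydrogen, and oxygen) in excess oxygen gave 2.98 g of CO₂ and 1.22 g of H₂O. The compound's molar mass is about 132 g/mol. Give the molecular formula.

mol C = 2.98 g CO₂ ÷ 44.009 g/mol = 0.06771 mol
mol H = 2 × 1.22 g H₂O ÷ 18.015 g/mol = 0.1354 mol
mass O = 1.49 − (0.8133 + 0.1365) = 0.5402 g → mol O = 0.5402 ÷ 15.999 = 0.03376 mol
Divide by the smallest (0.03376 mol): C 2.006, H 4.012, O 1.000
Empirical formula: C2H4O
Empirical-formula mass = 44.05 g/mol; 132 ÷ 44.05 ≈ 3, so the molecular formula is C6H12O3.

C6H12O3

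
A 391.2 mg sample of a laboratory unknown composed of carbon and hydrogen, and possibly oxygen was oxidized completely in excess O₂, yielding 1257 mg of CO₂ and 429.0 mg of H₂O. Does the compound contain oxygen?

no

mol C = 1.257 g CO₂ ÷ 44.009 g/mol = 0.028562 mol
mol H = 2 × 0.4290 g H₂O ÷ 18.015 g/mol = 0.047627 mol
C and H together account for 0.39107 g — essentially the entire 0.3912 g sample — so the compound contains no oxygen.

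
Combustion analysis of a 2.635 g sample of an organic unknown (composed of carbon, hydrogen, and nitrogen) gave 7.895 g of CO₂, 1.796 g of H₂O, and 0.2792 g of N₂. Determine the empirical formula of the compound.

mol C = 7.895 g CO₂ ÷ 44.009 g/mol = 0.17940 mol
mol H = 2 × 1.796 g H₂O ÷ 18.015 g/mol = 0.19939 mol
mol N = 2 × 0.2792 g N₂ ÷ 28.014 g/mol = 0.019933 mol
Divide by the smallest (0.019933 mol): C 9.000, H 10.003, N 1.000

C9H10N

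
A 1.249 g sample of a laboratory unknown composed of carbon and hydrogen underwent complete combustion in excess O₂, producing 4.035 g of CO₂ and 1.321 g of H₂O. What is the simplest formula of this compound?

mol C = 4.035 g CO₂ ÷ 44.009 g/mol = 0.091686 mol
mol H = 2 × 1.321 g H₂O ÷ 18.015 g/mol = 0.14666 mol
Divide by the smallest (0.091686 mol): C 1.000, H 1.600
Multiplying each by 5 gives whole numbers: C 5.00, H 8.00

C5H8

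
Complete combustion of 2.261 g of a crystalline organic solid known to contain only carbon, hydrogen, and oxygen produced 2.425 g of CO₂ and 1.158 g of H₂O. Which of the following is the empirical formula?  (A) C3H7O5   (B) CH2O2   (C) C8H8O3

mol C = 2.425 g CO₂ ÷ 44.009 g/mol = 0.055102 mol
mol H = 2 × 1.158 g H₂O ÷ 18.015 g/mol = 0.12856 mol
mass O = 2.261 − (0.66183 + 0.12959) = 1.4696 g → mol O = 1.4696 ÷ 15.999 = 0.091854 mol
Divide by the smallest (0.055102 mol): C 1.000, H 2.333, O 1.667
Multiplying each by 3 gives whole numbers: C 3.00, H 7.00, O 5.00

(A) C3H7O5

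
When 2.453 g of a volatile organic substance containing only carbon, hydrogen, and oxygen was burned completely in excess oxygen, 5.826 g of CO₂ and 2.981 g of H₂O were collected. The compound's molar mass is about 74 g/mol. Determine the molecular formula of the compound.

C4H10O

mol C = 5.826 g CO₂ ÷ 44.009 g/mol = 0.13238 mol
mol H = 2 × 2.981 g H₂O ÷ 18.015 g/mol = 0.33095 mol
mass O = 2.453 − (1.5900 + 0.33359) = 0.52937 g → mol O = 0.52937 ÷ 15.999 = 0.033087 mol
Divide by the smallest (0.033087 mol): C 4.001, H 10.002, O 1.000
Empirical formula: C4H10O
Empirical-formula mass = 74.12 g/mol; 74 ÷ 74.12 ≈ 1, so the molecular formula is C4H10O.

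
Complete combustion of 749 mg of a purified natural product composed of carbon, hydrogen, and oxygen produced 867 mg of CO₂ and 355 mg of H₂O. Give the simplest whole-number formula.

mol C = 0.867 g CO₂ ÷ 44.009 g/mol = 0.01970 mol
mol H = 2 × 0.355 g H₂O ÷ 18.015 g/mol = 0.03941 mol
mass O = 0.749 − (0.2366 + 0.03973) = 0.4727 g → mol O = 0.4727 ÷ 15.999 = 0.02954 mol
Divide by the smallest (0.01970 mol): C 1.000, H 2.001, O 1.500
Multiplying each by 2 gives whole numbers: C 2.00, H 4.00, O 3.00

C2H4O3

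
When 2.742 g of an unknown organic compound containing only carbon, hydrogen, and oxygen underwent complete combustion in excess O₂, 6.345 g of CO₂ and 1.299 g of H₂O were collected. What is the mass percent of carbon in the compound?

mol C = 6.345 g CO₂ ÷ 44.009 g/mol = 0.14418 mol
mol H = 2 × 1.299 g H₂O ÷ 18.015 g/mol = 0.14421 mol
mass O = 2.742 − (1.7317 + 0.14537) = 0.86495 g → mol O = 0.86495 ÷ 15.999 = 0.054063 mol
mass % C = 1.7317 g ÷ 2.742 g × 100%

63.15%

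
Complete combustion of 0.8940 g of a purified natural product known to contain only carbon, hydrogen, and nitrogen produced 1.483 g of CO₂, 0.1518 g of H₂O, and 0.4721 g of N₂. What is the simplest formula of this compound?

mol C = 1.483 g CO₂ ÷ 44.009 g/mol = 0.033698 mol
mol H = 2 × 0.1518 g H₂O ÷ 18.015 g/mol = 0.016853 mol
mol N = 2 × 0.4721 g N₂ ÷ 28.014 g/mol = 0.033705 mol
Divide by the smallest (0.016853 mol): C 2.000, H 1.000, N 2.000

C2HN2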